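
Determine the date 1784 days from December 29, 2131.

November 16, 2136

Counting forward 1784 days from December 29, 2131.
December has 31 days, so 31 − 29 = 2 days remain after December 29, 2131; 1784 − 2 = 1782 left.
January 2132 has 31 days: 1782 − 31 = 1751 left.
February 2132 has 29 days (2132 is a leap year): 1751 − 29 = 1722 left.
March 2132 has 31 days: 1722 − 31 = 1691 left.
April 2132 has 30 days: 1691 − 30 = 1661 left.
May 2132 has 31 days: 1661 − 31 = 1630 left.
June 2132 has 30 days: 1630 − 30 = 1600 left.
July 2132 has 31 days: 1600 − 31 = 1569 left.
August 2132 has 31 days: 1569 − 31 = 1538 left.
September 2132 has 30 days: 1538 − 30 = 1508 left.
October 2132 has 31 days: 1508 − 31 = 1477 left.
November 2132 has 30 days: 1477 − 30 = 1447 left.
December 2132 has 31 days: 1447 − 31 = 1416 left.
January 2133 has 31 days: 1416 − 31 = 1385 left.
February 2133 has 28 days (2133 is not a leap year): 1385 − 28 = 1357 left.
March 2133 has 31 days: 1357 − 31 = 1326 left.
April 2133 has 30 days: 1326 − 30 = 1296 left.
May 2133 has 31 days: 1296 − 31 = 1265 left.
June 2133 has 30 days: 1265 − 30 = 1235 left.
July 2133 has 31 days: 1235 − 31 = 1204 left.
August 2133 has 31 days: 1204 − 31 = 1173 left.
September 2133 has 30 days: 1173 − 30 = 1143 left.
October 2133 has 31 days: 1143 − 31 = 1112 left.
November 2133 has 30 days: 1112 − 30 = 1082 left.
December 2133 has 31 days: 1082 − 31 = 1051 left.
January 2134 has 31 days: 1051 − 31 = 1020 left.
February 2134 has 28 days (2134 is not a leap year): 1020 − 28 = 992 left.
March 2134 has 31 days: 992 − 31 = 961 left.
April 2134 has 30 days: 961 − 30 = 931 left.
May 2134 has 31 days: 931 − 31 = 900 left.
June 2134 has 30 days: 900 − 30 = 870 left.
July 2134 has 31 days: 870 − 31 = 839 left.
August 2134 has 31 days: 839 − 31 = 808 left.
September 2134 has 30 days: 808 − 30 = 778 left.
October 2134 has 31 days: 778 − 31 = 747 left.
November 2134 has 30 days: 747 − 30 = 717 left.
December 2134 has 31 days: 717 − 31 = 686 left.
January 2135 has 31 days: 686 − 31 = 655 left.
February 2135 has 28 days (2135 is not a leap year): 655 − 28 = 627 left.
March 2135 has 31 days: 627 − 31 = 596 left.
April 2135 has 30 days: 596 − 30 = 566 left.
May 2135 has 31 days: 566 − 31 = 535 left.
June 2135 has 30 days: 535 − 30 = 505 left.
July 2135 has 31 days: 505 − 31 = 474 left.
August 2135 has 31 days: 474 − 31 = 443 left.
September 2135 has 30 days: 443 − 30 = 413 left.
October 2135 has 31 days: 413 − 31 = 382 left.
November 2135 has 30 days: 382 − 30 = 352 left.
December 2135 has 31 days: 352 − 31 = 321 left.
January 2136 has 31 days: 321 − 31 = 290 left.
February 2136 has 29 days (2136 is a leap year): 290 − 29 = 261 left.
March 2136 has 31 days: 261 − 31 = 230 left.
April 2136 has 30 days: 230 − 30 = 200 left.
May 2136 has 31 days: 200 − 31 = 169 left.
June 2136 has 30 days: 169 − 30 = 139 left.
July 2136 has 31 days: 139 − 31 = 108 left.
August 2136 has 31 days: 108 − 31 = 77 left.
September 2136 has 30 days: 77 − 30 = 47 left.
October 2136 has 31 days: 47 − 31 = 16 left.
16 days into November 2136 → November 16, 2136.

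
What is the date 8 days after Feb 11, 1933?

February 19, 1933

Advancing 8 days from February 11, 1933.
February has 28 days; 11 + 8 = 19, still in February.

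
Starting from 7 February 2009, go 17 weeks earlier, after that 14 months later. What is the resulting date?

Counting back 17 weeks (= 119 days) from February 7, 2009:
Going back 7 days from February 7, 2009 reaches the end of the previous month; 119 − 7 = 112 left.
January 2009 has 31 days: 112 − 31 = 81 left.
December 2008 has 31 days: 81 − 31 = 50 left.
November 2008 has 30 days: 50 − 30 = 20 left.
October 2008 has 31 days; 31 − 20 = 11 → October 11, 2008.
Counting forward 14 months from October 11, 2008:
month 10 + 14 = 24, which is month 12 of year 2009 → December 2009.
Day 11 is valid in December, giving December 11, 2009.

December 11, 2009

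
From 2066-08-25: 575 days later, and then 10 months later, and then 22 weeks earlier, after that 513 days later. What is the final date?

Advancing 575 days from August 25, 2066:
August has 31 days, so 31 − 25 = 6 days remain after August 25, 2066; 575 − 6 = 569 left.
September 2066 has 30 days: 569 − 30 = 539 left.
October 2066 has 31 days: 539 − 31 = 508 left.
November 2066 has 30 days: 508 − 30 = 478 left.
December 2066 has 31 days: 478 − 31 = 447 left.
January 2067 has 31 days: 447 − 31 = 416 left.
February 2067 has 28 days (2067 is not a leap year): 416 − 28 = 388 left.
March 2067 has 31 days: 388 − 31 = 357 left.
April 2067 has 30 days: 357 − 30 = 327 left.
May 2067 has 31 days: 327 − 31 = 296 left.
June 2067 has 30 days: 296 − 30 = 266 left.
July 2067 has 31 days: 266 − 31 = 235 left.
August 2067 has 31 days: 235 − 31 = 204 left.
September 2067 has 30 days: 204 − 30 = 174 left.
October 2067 has 31 days: 174 − 31 = 143 left.
November 2067 has 30 days: 143 − 30 = 113 left.
December 2067 has 31 days: 113 − 31 = 82 left.
January 2068 has 31 days: 82 − 31 = 51 left.
February 2068 has 29 days (2068 is a leap year): 51 − 29 = 22 left.
22 days into March 2068 → March 22, 2068.
Counting forward 10 months from March 22, 2068:
month 3 + 10 = 13, which is month 1 of year 2069 → January 2069.
Day 22 is valid in January, giving January 22, 2069.
Counting back 22 weeks (= 154 days) from January 22, 2069:
Going back 22 days from January 22, 2069 reaches the end of the previous month; 154 − 22 = 132 left.
December 2068 has 31 days: 132 − 31 = 101 left.
November 2068 has 30 days: 101 − 30 = 71 left.
October 2068 has 31 days: 71 − 31 = 40 left.
September 2068 has 30 days: 40 − 30 = 10 left.
August 2068 has 31 days; 31 − 10 = 21 → August 21, 2068.
Advancing 513 days from August 21, 2068:
August has 31 days, so 31 − 21 = 10 days remain after August 21, 2068; 513 − 10 = 503 left.
September 2068 has 30 days: 503 − 30 = 473 left.
October 2068 has 31 days: 473 − 31 = 442 left.
November 2068 has 30 days: 442 − 30 = 412 left.
December 2068 has 31 days: 412 − 31 = 381 left.
January 2069 has 31 days: 381 − 31 = 350 left.
February 2069 has 28 days (2069 is not a leap year): 350 − 28 = 322 left.
March 2069 has 31 days: 322 − 31 = 291 left.
April 2069 has 30 days: 291 − 30 = 261 left.
May 2069 has 31 days: 261 − 31 = 230 left.
June 2069 has 30 days: 230 − 30 = 200 left.
July 2069 has 31 days: 200 − 31 = 169 left.
August 2069 has 31 days: 169 − 31 = 138 left.
September 2069 has 30 days: 138 − 30 = 108 left.
October 2069 has 31 days: 108 − 31 = 77 left.
November 2069 has 30 days: 77 − 30 = 47 left.
December 2069 has 31 days: 47 − 31 = 16 left.
16 days into January 2070 → January 16, 2070.

January 16, 2070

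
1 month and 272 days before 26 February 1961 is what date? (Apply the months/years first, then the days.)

Counting back 1 month and 272 days from February 26, 1961: first the month/year part, then the days.
month 2 − 1 = 1 → January 1961.
Day 26 is valid in January, giving January 26, 1961.
Now subtract 272 days from January 26, 1961.
Going back 26 days from January 26, 1961 reaches the end of the previous month; 272 − 26 = 246 left.
December 1960 has 31 days: 246 − 31 = 215 left.
November 1960 has 30 days: 215 − 30 = 185 left.
October 1960 has 31 days: 185 − 31 = 154 left.
September 1960 has 30 days: 154 − 30 = 124 left.
August 1960 has 31 days: 124 − 31 = 93 left.
July 1960 has 31 days: 93 − 31 = 62 left.
June 1960 has 30 days: 62 − 30 = 32 left.
May 1960 has 31 days: 32 − 31 = 1 left.
April 1960 has 30 days; 30 − 1 = 29 → April 29, 1960.

April 29, 1960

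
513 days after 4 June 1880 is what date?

Advancing 513 days from June 4, 1880.
June has 30 days, so 30 − 4 = 26 days remain after June 4, 1880; 513 − 26 = 487 left.
July 1880 has 31 days: 487 − 31 = 456 left.
August 1880 has 31 days: 456 − 31 = 425 left.
September 1880 has 30 days: 425 − 30 = 395 left.
October 1880 has 31 days: 395 − 31 = 364 left.
November 1880 has 30 days: 364 − 30 = 334 left.
December 1880 has 31 days: 334 − 31 = 303 left.
January 1881 has 31 days: 303 − 31 = 272 left.
February 1881 has 28 days (1881 is not a leap year): 272 − 28 = 244 left.
March 1881 has 31 days: 244 − 31 = 213 left.
April 1881 has 30 days: 213 − 30 = 183 left.
May 1881 has 31 days: 183 − 31 = 152 left.
June 1881 has 30 days: 152 − 30 = 122 left.
July 1881 has 31 days: 122 − 31 = 91 left.
August 1881 has 31 days: 91 − 31 = 60 left.
September 1881 has 30 days: 60 − 30 = 30 left.
30 days into October 1881 → October 30, 1881.

October 30, 1881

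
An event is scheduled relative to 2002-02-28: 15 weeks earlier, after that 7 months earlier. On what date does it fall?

April 15, 2001

Going back 15 weeks (= 105 days) from February 28, 2002:
Going back 28 days from February 28, 2002 reaches the end of the previous month; 105 − 28 = 77 left.
January 2002 has 31 days: 77 − 31 = 46 left.
December 2001 has 31 days: 46 − 31 = 15 left.
November 2001 has 30 days; 30 − 15 = 15 → November 15, 2001.
Subtracting 7 months from November 15, 2001:
month 11 − 7 = 4 → April 2001.
Day 15 is valid in April, giving April 15, 2001.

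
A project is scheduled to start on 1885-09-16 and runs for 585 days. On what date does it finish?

April 24, 1887

Advancing 585 days from September 16, 1885.
September has 30 days, so 30 − 16 = 14 days remain after September 16, 1885; 585 − 14 = 571 left.
October 1885 has 31 days: 571 − 31 = 540 left.
November 1885 has 30 days: 540 − 30 = 510 left.
December 1885 has 31 days: 510 − 31 = 479 left.
January 1886 has 31 days: 479 − 31 = 448 left.
February 1886 has 28 days (1886 is not a leap year): 448 − 28 = 420 left.
March 1886 has 31 days: 420 − 31 = 389 left.
April 1886 has 30 days: 389 − 30 = 359 left.
May 1886 has 31 days: 359 − 31 = 328 left.
June 1886 has 30 days: 328 − 30 = 298 left.
July 1886 has 31 days: 298 − 31 = 267 left.
August 1886 has 31 days: 267 − 31 = 236 left.
September 1886 has 30 days: 236 − 30 = 206 left.
October 1886 has 31 days: 206 − 31 = 175 left.
November 1886 has 30 days: 175 − 30 = 145 left.
December 1886 has 31 days: 145 − 31 = 114 left.
January 1887 has 31 days: 114 − 31 = 83 left.
February 1887 has 28 days (1887 is not a leap year): 83 − 28 = 55 left.
March 1887 has 31 days: 55 − 31 = 24 left.
24 days into April 1887 → April 24, 1887.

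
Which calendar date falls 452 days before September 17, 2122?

Subtracting 452 days from September 17, 2122.
Going back 17 days from September 17, 2122 reaches the end of the previous month; 452 − 17 = 435 left.
August 2122 has 31 days: 435 − 31 = 404 left.
July 2122 has 31 days: 404 − 31 = 373 left.
June 2122 has 30 days: 373 − 30 = 343 left.
May 2122 has 31 days: 343 − 31 = 312 left.
April 2122 has 30 days: 312 − 30 = 282 left.
March 2122 has 31 days: 282 − 31 = 251 left.
February 2122 has 28 days (2122 is not a leap year): 251 − 28 = 223 left.
January 2122 has 31 days: 223 − 31 = 192 left.
December 2121 has 31 days: 192 − 31 = 161 left.
November 2121 has 30 days: 161 − 30 = 131 left.
October 2121 has 31 days: 131 − 31 = 100 left.
September 2121 has 30 days: 100 − 30 = 70 left.
August 2121 has 31 days: 70 − 31 = 39 left.
July 2121 has 31 days: 39 − 31 = 8 left.
June 2121 has 30 days; 30 − 8 = 22 → June 22, 2121.

June 22, 2121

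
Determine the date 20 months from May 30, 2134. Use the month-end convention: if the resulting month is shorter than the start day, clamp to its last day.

January 30, 2136

Counting forward 20 months from May 30, 2134.
month 5 + 20 = 25, which is month 1 of year 2136 → January 2136.
Day 30 is valid in January, giving January 30, 2136.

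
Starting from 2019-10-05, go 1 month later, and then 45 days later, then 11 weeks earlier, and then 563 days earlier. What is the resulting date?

Counting forward 1 month from October 5, 2019:
month 10 + 1 = 11 → November 2019.
Day 5 is valid in November, giving November 5, 2019.
Advancing 45 days from November 5, 2019:
November has 30 days, so 30 − 5 = 25 days remain after November 5, 2019; 45 − 25 = 20 left.
20 days into December 2019 → December 20, 2019.
Counting back 11 weeks (= 77 days) from December 20, 2019:
Going back 20 days from December 20, 2019 reaches the end of the previous month; 77 − 20 = 57 left.
November 2019 has 30 days: 57 − 30 = 27 left.
October 2019 has 31 days; 31 − 27 = 4 → October 4, 2019.
Subtracting 563 days from October 4, 2019:
Going back 4 days from October 4, 2019 reaches the end of the previous month; 563 − 4 = 559 left.
September 2019 has 30 days: 559 − 30 = 529 left.
August 2019 has 31 days: 529 − 31 = 498 left.
July 2019 has 31 days: 498 − 31 = 467 left.
June 2019 has 30 days: 467 − 30 = 437 left.
May 2019 has 31 days: 437 − 31 = 406 left.
April 2019 has 30 days: 406 − 30 = 376 left.
March 2019 has 31 days: 376 − 31 = 345 left.
February 2019 has 28 days (2019 is not a leap year): 345 − 28 = 317 left.
January 2019 has 31 days: 317 − 31 = 286 left.
December 2018 has 31 days: 286 − 31 = 255 left.
November 2018 has 30 days: 255 − 30 = 225 left.
October 2018 has 31 days: 225 − 31 = 194 left.
September 2018 has 30 days: 194 − 30 = 164 left.
August 2018 has 31 days: 164 − 31 = 133 left.
July 2018 has 31 days: 133 − 31 = 102 left.
June 2018 has 30 days: 102 − 30 = 72 left.
May 2018 has 31 days: 72 − 31 = 41 left.
April 2018 has 30 days: 41 − 30 = 11 left.
March 2018 has 31 days; 31 − 11 = 20 → March 20, 2018.

March 20, 2018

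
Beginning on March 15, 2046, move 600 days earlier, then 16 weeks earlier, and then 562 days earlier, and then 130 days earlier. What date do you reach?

May 11, 2042

Going back 600 days from March 15, 2046:
Going back 15 days from March 15, 2046 reaches the end of the previous month; 600 − 15 = 585 left.
February 2046 has 28 days (2046 is not a leap year): 585 − 28 = 557 left.
January 2046 has 31 days: 557 − 31 = 526 left.
December 2045 has 31 days: 526 − 31 = 495 left.
November 2045 has 30 days: 495 − 30 = 465 left.
October 2045 has 31 days: 465 − 31 = 434 left.
September 2045 has 30 days: 434 − 30 = 404 left.
August 2045 has 31 days: 404 − 31 = 373 left.
July 2045 has 31 days: 373 − 31 = 342 left.
June 2045 has 30 days: 342 − 30 = 312 left.
May 2045 has 31 days: 312 − 31 = 281 left.
April 2045 has 30 days: 281 − 30 = 251 left.
March 2045 has 31 days: 251 − 31 = 220 left.
February 2045 has 28 days (2045 is not a leap year): 220 − 28 = 192 left.
January 2045 has 31 days: 192 − 31 = 161 left.
December 2044 has 31 days: 161 − 31 = 130 left.
November 2044 has 30 days: 130 − 30 = 100 left.
October 2044 has 31 days: 100 − 31 = 69 left.
September 2044 has 30 days: 69 − 30 = 39 left.
August 2044 has 31 days: 39 − 31 = 8 left.
July 2044 has 31 days; 31 − 8 = 23 → July 23, 2044.
Subtracting 16 weeks (= 112 days) from July 23, 2044:
Going back 23 days from July 23, 2044 reaches the end of the previous month; 112 − 23 = 89 left.
June 2044 has 30 days: 89 − 30 = 59 left.
May 2044 has 31 days: 59 − 31 = 28 left.
April 2044 has 30 days; 30 − 28 = 2 → April 2, 2044.
Going back 562 days from April 2, 2044:
Going back 2 days from April 2, 2044 reaches the end of the previous month; 562 − 2 = 560 left.
March 2044 has 31 days: 560 − 31 = 529 left.
February 2044 has 29 days (2044 is a leap year): 529 − 29 = 500 left.
January 2044 has 31 days: 500 − 31 = 469 left.
December 2043 has 31 days: 469 − 31 = 438 left.
November 2043 has 30 days: 438 − 30 = 408 left.
October 2043 has 31 days: 408 − 31 = 377 left.
September 2043 has 30 days: 377 − 30 = 347 left.
August 2043 has 31 days: 347 − 31 = 316 left.
July 2043 has 31 days: 316 − 31 = 285 left.
June 2043 has 30 days: 285 − 30 = 255 left.
May 2043 has 31 days: 255 − 31 = 224 left.
April 2043 has 30 days: 224 − 30 = 194 left.
March 2043 has 31 days: 194 − 31 = 163 left.
February 2043 has 28 days (2043 is not a leap year): 163 − 28 = 135 left.
January 2043 has 31 days: 135 − 31 = 104 left.
December 2042 has 31 days: 104 − 31 = 73 left.
November 2042 has 30 days: 73 − 30 = 43 left.
October 2042 has 31 days: 43 − 31 = 12 left.
September 2042 has 30 days; 30 − 12 = 18 → September 18, 2042.
Going back 130 days from September 18, 2042:
Going back 18 days from September 18, 2042 reaches the end of the previous month; 130 − 18 = 112 left.
August 2042 has 31 days: 112 − 31 = 81 left.
July 2042 has 31 days: 81 − 31 = 50 left.
June 2042 has 30 days: 50 − 30 = 20 left.
May 2042 has 31 days; 31 − 20 = 11 → May 11, 2042.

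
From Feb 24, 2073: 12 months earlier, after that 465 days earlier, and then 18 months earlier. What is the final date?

May 16, 2069

Going back 12 months from February 24, 2073:
month 2 − 12 = -10, which is month 2 of year 2072 → February 2072.
Day 24 is valid in February, giving February 24, 2072.
Counting back 465 days from February 24, 2072:
Going back 24 days from February 24, 2072 reaches the end of the previous month; 465 − 24 = 441 left.
January 2072 has 31 days: 441 − 31 = 410 left.
December 2071 has 31 days: 410 − 31 = 379 left.
November 2071 has 30 days: 379 − 30 = 349 left.
October 2071 has 31 days: 349 − 31 = 318 left.
September 2071 has 30 days: 318 − 30 = 288 left.
August 2071 has 31 days: 288 − 31 = 257 left.
July 2071 has 31 days: 257 − 31 = 226 left.
June 2071 has 30 days: 226 − 30 = 196 left.
May 2071 has 31 days: 196 − 31 = 165 left.
April 2071 has 30 days: 165 − 30 = 135 left.
March 2071 has 31 days: 135 − 31 = 104 left.
February 2071 has 28 days (2071 is not a leap year): 104 − 28 = 76 left.
January 2071 has 31 days: 76 − 31 = 45 left.
December 2070 has 31 days: 45 − 31 = 14 left.
November 2070 has 30 days; 30 − 14 = 16 → November 16, 2070.
Subtracting 18 months from November 16, 2070:
month 11 − 18 = -7, which is month 5 of year 2069 → May 2069.
Day 16 is valid in May, giving May 16, 2069.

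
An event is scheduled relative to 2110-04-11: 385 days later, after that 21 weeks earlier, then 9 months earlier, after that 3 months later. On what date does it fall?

Counting forward 385 days from April 11, 2110:
April has 30 days, so 30 − 11 = 19 days remain after April 11, 2110; 385 − 19 = 366 left.
May 2110 has 31 days: 366 − 31 = 335 left.
June 2110 has 30 days: 335 − 30 = 305 left.
July 2110 has 31 days: 305 − 31 = 274 left.
August 2110 has 31 days: 274 − 31 = 243 left.
September 2110 has 30 days: 243 − 30 = 213 left.
October 2110 has 31 days: 213 − 31 = 182 left.
November 2110 has 30 days: 182 − 30 = 152 left.
December 2110 has 31 days: 152 − 31 = 121 left.
January 2111 has 31 days: 121 − 31 = 90 left.
February 2111 has 28 days (2111 is not a leap year): 90 − 28 = 62 left.
March 2111 has 31 days: 62 − 31 = 31 left.
April 2111 has 30 days: 31 − 30 = 1 left.
1 day into May 2111 → May 1, 2111.
Subtracting 21 weeks (= 147 days) from May 1, 2111:
Going back 1 day from May 1, 2111 reaches the end of the previous month; 147 − 1 = 146 left.
April 2111 has 30 days: 146 − 30 = 116 left.
March 2111 has 31 days: 116 − 31 = 85 left.
February 2111 has 28 days (2111 is not a leap year): 85 − 28 = 57 left.
January 2111 has 31 days: 57 − 31 = 26 left.
December 2110 has 31 days; 31 − 26 = 5 → December 5, 2110.
Going back 9 months from December 5, 2110:
month 12 − 9 = 3 → March 2110.
Day 5 is valid in March, giving March 5, 2110.
Adding 3 months from March 5, 2110:
month 3 + 3 = 6 → June 2110.
Day 5 is valid in June, giving June 5, 2110.

June 5, 2110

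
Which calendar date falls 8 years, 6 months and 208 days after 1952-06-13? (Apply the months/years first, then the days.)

Advancing 8 years, 6 months and 208 days from June 13, 1952: first the month/year part, then the days.
+8 years → 1960; month 6 + 6 = 12 → December 1960.
Day 13 is valid in December, giving December 13, 1960.
Now add 208 days from December 13, 1960.
December has 31 days, so 31 − 13 = 18 days remain after December 13, 1960; 208 − 18 = 190 left.
January 1961 has 31 days: 190 − 31 = 159 left.
February 1961 has 28 days (1961 is not a leap year): 159 − 28 = 131 left.
March 1961 has 31 days: 131 − 31 = 100 left.
April 1961 has 30 days: 100 − 30 = 70 left.
May 1961 has 31 days: 70 − 31 = 39 left.
June 1961 has 30 days: 39 − 30 = 9 left.
9 days into July 1961 → July 9, 1961.

July 9, 1961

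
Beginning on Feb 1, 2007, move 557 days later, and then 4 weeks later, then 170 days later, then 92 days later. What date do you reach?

Advancing 557 days from February 1, 2007:
February has 28 days, so 28 − 1 = 27 days remain after February 1, 2007; 557 − 27 = 530 left.
March 2007 has 31 days: 530 − 31 = 499 left.
April 2007 has 30 days: 499 − 30 = 469 left.
May 2007 has 31 days: 469 − 31 = 438 left.
June 2007 has 30 days: 438 − 30 = 408 left.
July 2007 has 31 days: 408 − 31 = 377 left.
August 2007 has 31 days: 377 − 31 = 346 left.
September 2007 has 30 days: 346 − 30 = 316 left.
October 2007 has 31 days: 316 − 31 = 285 left.
November 2007 has 30 days: 285 − 30 = 255 left.
December 2007 has 31 days: 255 − 31 = 224 left.
January 2008 has 31 days: 224 − 31 = 193 left.
February 2008 has 29 days (2008 is a leap year): 193 − 29 = 164 left.
March 2008 has 31 days: 164 − 31 = 133 left.
April 2008 has 30 days: 133 − 30 = 103 left.
May 2008 has 31 days: 103 − 31 = 72 left.
June 2008 has 30 days: 72 − 30 = 42 left.
July 2008 has 31 days: 42 − 31 = 11 left.
11 days into August 2008 → August 11, 2008.
Adding 4 weeks (= 28 days) from August 11, 2008:
August has 31 days, so 31 − 11 = 20 days remain after August 11, 2008; 28 − 20 = 8 left.
8 days into September 2008 → September 8, 2008.
Advancing 170 days from September 8, 2008:
September has 30 days, so 30 − 8 = 22 days remain after September 8, 2008; 170 − 22 = 148 left.
October 2008 has 31 days: 148 − 31 = 117 left.
November 2008 has 30 days: 117 − 30 = 87 left.
December 2008 has 31 days: 87 − 31 = 56 left.
January 2009 has 31 days: 56 − 31 = 25 left.
25 days into February 2009 → February 25, 2009.
Advancing 92 days from February 25, 2009:
February has 28 days, so 28 − 25 = 3 days remain after February 25, 2009; 92 − 3 = 89 left.
March 2009 has 31 days: 89 − 31 = 58 left.
April 2009 has 30 days: 58 − 30 = 28 left.
28 days into May 2009 → May 28, 2009.

May 28, 2009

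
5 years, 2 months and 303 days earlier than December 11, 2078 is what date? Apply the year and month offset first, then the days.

Going back 5 years, 2 months and 303 days from December 11, 2078: first the month/year part, then the days.
-5 years → 2073; month 12 − 2 = 10 → October 2073.
Day 11 is valid in October, giving October 11, 2073.
Now subtract 303 days from October 11, 2073.
Going back 11 days from October 11, 2073 reaches the end of the previous month; 303 − 11 = 292 left.
September 2073 has 30 days: 292 − 30 = 262 left.
August 2073 has 31 days: 262 − 31 = 231 left.
July 2073 has 31 days: 231 − 31 = 200 left.
June 2073 has 30 days: 200 − 30 = 170 left.
May 2073 has 31 days: 170 − 31 = 139 left.
April 2073 has 30 days: 139 − 30 = 109 left.
March 2073 has 31 days: 109 − 31 = 78 left.
February 2073 has 28 days (2073 is not a leap year): 78 − 28 = 50 left.
January 2073 has 31 days: 50 − 31 = 19 left.
December 2072 has 31 days; 31 − 19 = 12 → December 12, 2072.

December 12, 2072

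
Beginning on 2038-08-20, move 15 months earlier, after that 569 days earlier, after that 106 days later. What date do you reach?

Subtracting 15 months from August 20, 2038:
month 8 − 15 = -7, which is month 5 of year 2037 → May 2037.
Day 20 is valid in May, giving May 20, 2037.
Going back 569 days from May 20, 2037:
Going back 20 days from May 20, 2037 reaches the end of the previous month; 569 − 20 = 549 left.
April 2037 has 30 days: 549 − 30 = 519 left.
March 2037 has 31 days: 519 − 31 = 488 left.
February 2037 has 28 days (2037 is not a leap year): 488 − 28 = 460 left.
January 2037 has 31 days: 460 − 31 = 429 left.
December 2036 has 31 days: 429 − 31 = 398 left.
November 2036 has 30 days: 398 − 30 = 368 left.
October 2036 has 31 days: 368 − 31 = 337 left.
September 2036 has 30 days: 337 − 30 = 307 left.
August 2036 has 31 days: 307 − 31 = 276 left.
July 2036 has 31 days: 276 − 31 = 245 left.
June 2036 has 30 days: 245 − 30 = 215 left.
May 2036 has 31 days: 215 − 31 = 184 left.
April 2036 has 30 days: 184 − 30 = 154 left.
March 2036 has 31 days: 154 − 31 = 123 left.
February 2036 has 29 days (2036 is a leap year): 123 − 29 = 94 left.
January 2036 has 31 days: 94 − 31 = 63 left.
December 2035 has 31 days: 63 − 31 = 32 left.
November 2035 has 30 days: 32 − 30 = 2 left.
October 2035 has 31 days; 31 − 2 = 29 → October 29, 2035.
Counting forward 106 days from October 29, 2035:
October has 31 days, so 31 − 29 = 2 days remain after October 29, 2035; 106 − 2 = 104 left.
November 2035 has 30 days: 104 − 30 = 74 left.
December 2035 has 31 days: 74 − 31 = 43 left.
January 2036 has 31 days: 43 − 31 = 12 left.
12 days into February 2036 → February 12, 2036.

February 12, 2036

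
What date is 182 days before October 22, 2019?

Counting back 182 days from October 22, 2019.
Going back 22 days from October 22, 2019 reaches the end of the previous month; 182 − 22 = 160 left.
September 2019 has 30 days: 160 − 30 = 130 left.
August 2019 has 31 days: 130 − 31 = 99 left.
July 2019 has 31 days: 99 − 31 = 68 left.
June 2019 has 30 days: 68 − 30 = 38 left.
May 2019 has 31 days: 38 − 31 = 7 left.
April 2019 has 30 days; 30 − 7 = 23 → April 23, 2019.

April 23, 2019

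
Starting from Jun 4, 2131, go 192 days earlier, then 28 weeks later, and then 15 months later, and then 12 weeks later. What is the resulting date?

Subtracting 192 days from June 4, 2131:
Going back 4 days from June 4, 2131 reaches the end of the previous month; 192 − 4 = 188 left.
May 2131 has 31 days: 188 − 31 = 157 left.
April 2131 has 30 days: 157 − 30 = 127 left.
March 2131 has 31 days: 127 − 31 = 96 left.
February 2131 has 28 days (2131 is not a leap year): 96 − 28 = 68 left.
January 2131 has 31 days: 68 − 31 = 37 left.
December 2130 has 31 days: 37 − 31 = 6 left.
November 2130 has 30 days; 30 − 6 = 24 → November 24, 2130.
Adding 28 weeks (= 196 days) from November 24, 2130:
November has 30 days, so 30 − 24 = 6 days remain after November 24, 2130; 196 − 6 = 190 left.
December 2130 has 31 days: 190 − 31 = 159 left.
January 2131 has 31 days: 159 − 31 = 128 left.
February 2131 has 28 days (2131 is not a leap year): 128 − 28 = 100 left.
March 2131 has 31 days: 100 − 31 = 69 left.
April 2131 has 30 days: 69 − 30 = 39 left.
May 2131 has 31 days: 39 − 31 = 8 left.
8 days into June 2131 → June 8, 2131.
Advancing 15 months from June 8, 2131:
month 6 + 15 = 21, which is month 9 of year 2132 → September 2132.
Day 8 is valid in September, giving September 8, 2132.
Counting forward 12 weeks (= 84 days) from September 8, 2132:
September has 30 days, so 30 − 8 = 22 days remain after September 8, 2132; 84 − 22 = 62 left.
October 2132 has 31 days: 62 − 31 = 31 left.
November 2132 has 30 days: 31 − 30 = 1 left.
1 day into December 2132 → December 1, 2132.

December 1, 2132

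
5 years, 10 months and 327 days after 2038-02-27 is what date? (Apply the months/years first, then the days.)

November 18, 2044

Advancing 5 years, 10 months and 327 days from February 27, 2038: first the month/year part, then the days.
+5 years → 2043; month 2 + 10 = 12 → December 2043.
Day 27 is valid in December, giving December 27, 2043.
Now add 327 days from December 27, 2043.
December has 31 days, so 31 − 27 = 4 days remain after December 27, 2043; 327 − 4 = 323 left.
January 2044 has 31 days: 323 − 31 = 292 left.
February 2044 has 29 days (2044 is a leap year): 292 − 29 = 263 left.
March 2044 has 31 days: 263 − 31 = 232 left.
April 2044 has 30 days: 232 − 30 = 202 left.
May 2044 has 31 days: 202 − 31 = 171 left.
June 2044 has 30 days: 171 − 30 = 141 left.
July 2044 has 31 days: 141 − 31 = 110 left.
August 2044 has 31 days: 110 − 31 = 79 left.
September 2044 has 30 days: 79 − 30 = 49 left.
October 2044 has 31 days: 49 − 31 = 18 left.
18 days into November 2044 → November 18, 2044.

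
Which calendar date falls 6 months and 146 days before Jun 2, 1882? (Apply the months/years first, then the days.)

Counting back 6 months and 146 days from June 2, 1882: first the month/year part, then the days.
month 6 − 6 = 0, which is month 12 of year 1881 → December 1881.
Day 2 is valid in December, giving December 2, 1881.
Now subtract 146 days from December 2, 1881.
Going back 2 days from December 2, 1881 reaches the end of the previous month; 146 − 2 = 144 left.
November 1881 has 30 days: 144 − 30 = 114 left.
October 1881 has 31 days: 114 − 31 = 83 left.
September 1881 has 30 days: 83 − 30 = 53 left.
August 1881 has 31 days: 53 − 31 = 22 left.
July 1881 has 31 days; 31 − 22 = 9 → July 9, 1881.

July 9, 1881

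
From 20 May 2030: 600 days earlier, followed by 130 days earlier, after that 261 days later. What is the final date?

Going back 600 days from May 20, 2030:
Going back 20 days from May 20, 2030 reaches the end of the previous month; 600 − 20 = 580 left.
April 2030 has 30 days: 580 − 30 = 550 left.
March 2030 has 31 days: 550 − 31 = 519 left.
February 2030 has 28 days (2030 is not a leap year): 519 − 28 = 491 left.
January 2030 has 31 days: 491 − 31 = 460 left.
December 2029 has 31 days: 460 − 31 = 429 left.
November 2029 has 30 days: 429 − 30 = 399 left.
October 2029 has 31 days: 399 − 31 = 368 left.
September 2029 has 30 days: 368 − 30 = 338 left.
August 2029 has 31 days: 338 − 31 = 307 left.
July 2029 has 31 days: 307 − 31 = 276 left.
June 2029 has 30 days: 276 − 30 = 246 left.
May 2029 has 31 days: 246 − 31 = 215 left.
April 2029 has 30 days: 215 − 30 = 185 left.
March 2029 has 31 days: 185 − 31 = 154 left.
February 2029 has 28 days (2029 is not a leap year): 154 − 28 = 126 left.
January 2029 has 31 days: 126 − 31 = 95 left.
December 2028 has 31 days: 95 − 31 = 64 left.
November 2028 has 30 days: 64 − 30 = 34 left.
October 2028 has 31 days: 34 − 31 = 3 left.
September 2028 has 30 days; 30 − 3 = 27 → September 27, 2028.
Counting back 130 days from September 27, 2028:
Going back 27 days from September 27, 2028 reaches the end of the previous month; 130 − 27 = 103 left.
August 2028 has 31 days: 103 − 31 = 72 left.
July 2028 has 31 days: 72 − 31 = 41 left.
June 2028 has 30 days: 41 − 30 = 11 left.
May 2028 has 31 days; 31 − 11 = 20 → May 20, 2028.
Counting forward 261 days from May 20, 2028:
May has 31 days, so 31 − 20 = 11 days remain after May 20, 2028; 261 − 11 = 250 left.
June 2028 has 30 days: 250 − 30 = 220 left.
July 2028 has 31 days: 220 − 31 = 189 left.
August 2028 has 31 days: 189 − 31 = 158 left.
September 2028 has 30 days: 158 − 30 = 128 left.
October 2028 has 31 days: 128 − 31 = 97 left.
November 2028 has 30 days: 97 − 30 = 67 left.
December 2028 has 31 days: 67 − 31 = 36 left.
January 2029 has 31 days: 36 − 31 = 5 left.
5 days into February 2029 → February 5, 2029.

February 5, 2029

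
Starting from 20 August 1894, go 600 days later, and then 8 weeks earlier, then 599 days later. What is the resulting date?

October 6, 1897

Advancing 600 days from August 20, 1894:
August has 31 days, so 31 − 20 = 11 days remain after August 20, 1894; 600 − 11 = 589 left.
September 1894 has 30 days: 589 − 30 = 559 left.
October 1894 has 31 days: 559 − 31 = 528 left.
November 1894 has 30 days: 528 − 30 = 498 left.
December 1894 has 31 days: 498 − 31 = 467 left.
January 1895 has 31 days: 467 − 31 = 436 left.
February 1895 has 28 days (1895 is not a leap year): 436 − 28 = 408 left.
March 1895 has 31 days: 408 − 31 = 377 left.
April 1895 has 30 days: 377 − 30 = 347 left.
May 1895 has 31 days: 347 − 31 = 316 left.
June 1895 has 30 days: 316 − 30 = 286 left.
July 1895 has 31 days: 286 − 31 = 255 left.
August 1895 has 31 days: 255 − 31 = 224 left.
September 1895 has 30 days: 224 − 30 = 194 left.
October 1895 has 31 days: 194 − 31 = 163 left.
November 1895 has 30 days: 163 − 30 = 133 left.
December 1895 has 31 days: 133 − 31 = 102 left.
January 1896 has 31 days: 102 − 31 = 71 left.
February 1896 has 29 days (1896 is a leap year): 71 − 29 = 42 left.
March 1896 has 31 days: 42 − 31 = 11 left.
11 days into April 1896 → April 11, 1896.
Counting back 8 weeks (= 56 days) from April 11, 1896:
Going back 11 days from April 11, 1896 reaches the end of the previous month; 56 − 11 = 45 left.
March 1896 has 31 days: 45 − 31 = 14 left.
February 1896 has 29 days; 29 − 14 = 15 → February 15, 1896.
Advancing 599 days from February 15, 1896:
February has 29 days, so 29 − 15 = 14 days remain after February 15, 1896; 599 − 14 = 585 left.
March 1896 has 31 days: 585 − 31 = 554 left.
April 1896 has 30 days: 554 − 30 = 524 left.
May 1896 has 31 days: 524 − 31 = 493 left.
June 1896 has 30 days: 493 − 30 = 463 left.
July 1896 has 31 days: 463 − 31 = 432 left.
August 1896 has 31 days: 432 − 31 = 401 left.
September 1896 has 30 days: 401 − 30 = 371 left.
October 1896 has 31 days: 371 − 31 = 340 left.
November 1896 has 30 days: 340 − 30 = 310 left.
December 1896 has 31 days: 310 − 31 = 279 left.
January 1897 has 31 days: 279 − 31 = 248 left.
February 1897 has 28 days (1897 is not a leap year): 248 − 28 = 220 left.
March 1897 has 31 days: 220 − 31 = 189 left.
April 1897 has 30 days: 189 − 30 = 159 left.
May 1897 has 31 days: 159 − 31 = 128 left.
June 1897 has 30 days: 128 − 30 = 98 left.
July 1897 has 31 days: 98 − 31 = 67 left.
August 1897 has 31 days: 67 − 31 = 36 left.
September 1897 has 30 days: 36 − 30 = 6 left.
6 days into October 1897 → October 6, 1897.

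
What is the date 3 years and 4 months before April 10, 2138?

Counting back 3 years and 4 months from April 10, 2138.
-3 years → 2135; month 4 − 4 = 0, which is month 12 of year 2134 → December 2134.
Day 10 is valid in December, giving December 10, 2134.

December 10, 2134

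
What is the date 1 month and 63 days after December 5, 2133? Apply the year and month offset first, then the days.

March 9, 2134

Adding 1 month and 63 days from December 5, 2133: first the month/year part, then the days.
month 12 + 1 = 13, which is month 1 of year 2134 → January 2134.
Day 5 is valid in January, giving January 5, 2134.
Now add 63 days from January 5, 2134.
January has 31 days, so 31 − 5 = 26 days remain after January 5, 2134; 63 − 26 = 37 left.
February 2134 has 28 days (2134 is not a leap year): 37 − 28 = 9 left.
9 days into March 2134 → March 9, 2134.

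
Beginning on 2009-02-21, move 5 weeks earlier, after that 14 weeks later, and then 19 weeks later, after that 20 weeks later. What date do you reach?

January 23, 2010

Subtracting 5 weeks (= 35 days) from February 21, 2009:
Going back 21 days from February 21, 2009 reaches the end of the previous month; 35 − 21 = 14 left.
January 2009 has 31 days; 31 − 14 = 17 → January 17, 2009.
Counting forward 14 weeks (= 98 days) from January 17, 2009:
January has 31 days, so 31 − 17 = 14 days remain after January 17, 2009; 98 − 14 = 84 left.
February 2009 has 28 days (2009 is not a leap year): 84 − 28 = 56 left.
March 2009 has 31 days: 56 − 31 = 25 left.
25 days into April 2009 → April 25, 2009.
Counting forward 19 weeks (= 133 days) from April 25, 2009:
April has 30 days, so 30 − 25 = 5 days remain after April 25, 2009; 133 − 5 = 128 left.
May 2009 has 31 days: 128 − 31 = 97 left.
June 2009 has 30 days: 97 − 30 = 67 left.
July 2009 has 31 days: 67 − 31 = 36 left.
August 2009 has 31 days: 36 − 31 = 5 left.
5 days into September 2009 → September 5, 2009.
Counting forward 20 weeks (= 140 days) from September 5, 2009:
September has 30 days, so 30 − 5 = 25 days remain after September 5, 2009; 140 − 25 = 115 left.
October 2009 has 31 days: 115 − 31 = 84 left.
November 2009 has 30 days: 84 − 30 = 54 left.
December 2009 has 31 days: 54 − 31 = 23 left.
23 days into January 2010 → January 23, 2010.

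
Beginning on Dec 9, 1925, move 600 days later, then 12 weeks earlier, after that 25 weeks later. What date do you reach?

October 31, 1927

Counting forward 600 days from December 9, 1925:
December has 31 days, so 31 − 9 = 22 days remain after December 9, 1925; 600 − 22 = 578 left.
January 1926 has 31 days: 578 − 31 = 547 left.
February 1926 has 28 days (1926 is not a leap year): 547 − 28 = 519 left.
March 1926 has 31 days: 519 − 31 = 488 left.
April 1926 has 30 days: 488 − 30 = 458 left.
May 1926 has 31 days: 458 − 31 = 427 left.
June 1926 has 30 days: 427 − 30 = 397 left.
July 1926 has 31 days: 397 − 31 = 366 left.
August 1926 has 31 days: 366 − 31 = 335 left.
September 1926 has 30 days: 335 − 30 = 305 left.
October 1926 has 31 days: 305 − 31 = 274 left.
November 1926 has 30 days: 274 − 30 = 244 left.
December 1926 has 31 days: 244 − 31 = 213 left.
January 1927 has 31 days: 213 − 31 = 182 left.
February 1927 has 28 days (1927 is not a leap year): 182 − 28 = 154 left.
March 1927 has 31 days: 154 − 31 = 123 left.
April 1927 has 30 days: 123 − 30 = 93 left.
May 1927 has 31 days: 93 − 31 = 62 left.
June 1927 has 30 days: 62 − 30 = 32 left.
July 1927 has 31 days: 32 − 31 = 1 left.
1 day into August 1927 → August 1, 1927.
Subtracting 12 weeks (= 84 days) from August 1, 1927:
Going back 1 day from August 1, 1927 reaches the end of the previous month; 84 − 1 = 83 left.
July 1927 has 31 days: 83 − 31 = 52 left.
June 1927 has 30 days: 52 − 30 = 22 left.
May 1927 has 31 days; 31 − 22 = 9 → May 9, 1927.
Counting forward 25 weeks (= 175 days) from May 9, 1927:
May has 31 days, so 31 − 9 = 22 days remain after May 9, 1927; 175 − 22 = 153 left.
June 1927 has 30 days: 153 − 30 = 123 left.
July 1927 has 31 days: 123 − 31 = 92 left.
August 1927 has 31 days: 92 − 31 = 61 left.
September 1927 has 30 days: 61 − 30 = 31 left.
31 days into October 1927 → October 31, 1927.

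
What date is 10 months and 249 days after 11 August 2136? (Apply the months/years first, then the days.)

February 15, 2138

Advancing 10 months and 249 days from August 11, 2136: first the month/year part, then the days.
month 8 + 10 = 18, which is month 6 of year 2137 → June 2137.
Day 11 is valid in June, giving June 11, 2137.
Now add 249 days from June 11, 2137.
June has 30 days, so 30 − 11 = 19 days remain after June 11, 2137; 249 − 19 = 230 left.
July 2137 has 31 days: 230 − 31 = 199 left.
August 2137 has 31 days: 199 − 31 = 168 left.
September 2137 has 30 days: 168 − 30 = 138 left.
October 2137 has 31 days: 138 − 31 = 107 left.
November 2137 has 30 days: 107 − 30 = 77 left.
December 2137 has 31 days: 77 − 31 = 46 left.
January 2138 has 31 days: 46 − 31 = 15 left.
15 days into February 2138 → February 15, 2138.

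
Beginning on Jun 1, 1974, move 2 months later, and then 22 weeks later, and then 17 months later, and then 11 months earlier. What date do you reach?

July 2, 1975

Advancing 2 months from June 1, 1974:
month 6 + 2 = 8 → August 1974.
Day 1 is valid in August, giving August 1, 1974.
Advancing 22 weeks (= 154 days) from August 1, 1974:
August has 31 days, so 31 − 1 = 30 days remain after August 1, 1974; 154 − 30 = 124 left.
September 1974 has 30 days: 124 − 30 = 94 left.
October 1974 has 31 days: 94 − 31 = 63 left.
November 1974 has 30 days: 63 − 30 = 33 left.
December 1974 has 31 days: 33 − 31 = 2 left.
2 days into January 1975 → January 2, 1975.
Adding 17 months from January 2, 1975:
month 1 + 17 = 18, which is month 6 of year 1976 → June 1976.
Day 2 is valid in June, giving June 2, 1976.
Counting back 11 months from June 2, 1976:
month 6 − 11 = -5, which is month 7 of year 1975 → July 1975.
Day 2 is valid in July, giving July 2, 1975.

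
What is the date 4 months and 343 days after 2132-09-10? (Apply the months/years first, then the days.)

Adding 4 months and 343 days from September 10, 2132: first the month/year part, then the days.
month 9 + 4 = 13, which is month 1 of year 2133 → January 2133.
Day 10 is valid in January, giving January 10, 2133.
Now add 343 days from January 10, 2133.
January has 31 days, so 31 − 10 = 21 days remain after January 10, 2133; 343 − 21 = 322 left.
February 2133 has 28 days (2133 is not a leap year): 322 − 28 = 294 left.
March 2133 has 31 days: 294 − 31 = 263 left.
April 2133 has 30 days: 263 − 30 = 233 left.
May 2133 has 31 days: 233 − 31 = 202 left.
June 2133 has 30 days: 202 − 30 = 172 left.
July 2133 has 31 days: 172 − 31 = 141 left.
August 2133 has 31 days: 141 − 31 = 110 left.
September 2133 has 30 days: 110 − 30 = 80 left.
October 2133 has 31 days: 80 − 31 = 49 left.
November 2133 has 30 days: 49 − 30 = 19 left.
19 days into December 2133 → December 19, 2133.

December 19, 2133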